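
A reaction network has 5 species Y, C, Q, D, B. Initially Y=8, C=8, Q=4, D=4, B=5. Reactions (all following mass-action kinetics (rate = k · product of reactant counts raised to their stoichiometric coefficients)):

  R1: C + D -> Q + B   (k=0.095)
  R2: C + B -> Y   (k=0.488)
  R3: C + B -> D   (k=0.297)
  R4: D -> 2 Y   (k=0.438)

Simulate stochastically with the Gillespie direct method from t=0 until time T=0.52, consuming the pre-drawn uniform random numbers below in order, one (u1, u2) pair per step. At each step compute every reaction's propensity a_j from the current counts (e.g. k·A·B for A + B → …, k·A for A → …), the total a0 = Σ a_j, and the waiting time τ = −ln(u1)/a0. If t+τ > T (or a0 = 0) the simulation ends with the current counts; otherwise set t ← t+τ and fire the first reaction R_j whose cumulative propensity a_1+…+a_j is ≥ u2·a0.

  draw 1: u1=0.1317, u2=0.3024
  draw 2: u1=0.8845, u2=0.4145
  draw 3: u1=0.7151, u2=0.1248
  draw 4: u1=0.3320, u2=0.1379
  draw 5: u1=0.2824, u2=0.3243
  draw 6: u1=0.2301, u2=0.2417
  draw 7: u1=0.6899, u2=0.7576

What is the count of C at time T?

C at T = 2

t=0.000: Y=8 C=8 Q=4 D=4 B=5
Draw 1: a1=3.040, a2=19.520, a3=11.880, a4=1.752, a0=36.192; τ=−ln(0.1317)/36.192=0.056 → t=0.056; u2·a0=0.3024·36.192=10.944; a1=3.040 < 10.944 ≤ a1+a2=22.560 → R2 fires; Y=9 C=7 Q=4 D=4 B=4
Draw 2: a1=2.660, a2=13.664, a3=8.316, a4=1.752, a0=26.392; τ=−ln(0.8845)/26.392=0.005 → t=0.061; u2·a0=0.4145·26.392=10.939; a1=2.660 < 10.939 ≤ a1+a2=16.324 → R2 fires; Y=10 C=6 Q=4 D=4 B=3
Draw 3: a1=2.280, a2=8.784, a3=5.346, a4=1.752, a0=18.162; τ=−ln(0.7151)/18.162=0.018 → t=0.079; u2·a0=0.1248·18.162=2.267 ≤ a1=2.280 → R1 fires; Y=10 C=5 Q=5 D=3 B=4
Draw 4: a1=1.425, a2=9.760, a3=5.940, a4=1.314, a0=18.439; τ=−ln(0.3320)/18.439=0.060 → t=0.139; u2·a0=0.1379·18.439=2.543; a1=1.425 < 2.543 ≤ a1+a2=11.185 → R2 fires; Y=11 C=4 Q=5 D=3 B=3
Draw 5: a1=1.140, a2=5.856, a3=3.564, a4=1.314, a0=11.874; τ=−ln(0.2824)/11.874=0.106 → t=0.245; u2·a0=0.3243·11.874=3.851; a1=1.140 < 3.851 ≤ a1+a2=6.996 → R2 fires; Y=12 C=3 Q=5 D=3 B=2
Draw 6: a1=0.855, a2=2.928, a3=1.782, a4=1.314, a0=6.879; τ=−ln(0.2301)/6.879=0.214 → t=0.459; u2·a0=0.2417·6.879=1.663; a1=0.855 < 1.663 ≤ a1+a2=3.783 → R2 fires; Y=13 C=2 Q=5 D=3 B=1
Draw 7: a1=0.570, a2=0.976, a3=0.594, a4=1.314, a0=3.454; τ=−ln(0.6899)/3.454=0.107 → t=0.566 > T=0.52: stop.
Read off C at T=0.52: 2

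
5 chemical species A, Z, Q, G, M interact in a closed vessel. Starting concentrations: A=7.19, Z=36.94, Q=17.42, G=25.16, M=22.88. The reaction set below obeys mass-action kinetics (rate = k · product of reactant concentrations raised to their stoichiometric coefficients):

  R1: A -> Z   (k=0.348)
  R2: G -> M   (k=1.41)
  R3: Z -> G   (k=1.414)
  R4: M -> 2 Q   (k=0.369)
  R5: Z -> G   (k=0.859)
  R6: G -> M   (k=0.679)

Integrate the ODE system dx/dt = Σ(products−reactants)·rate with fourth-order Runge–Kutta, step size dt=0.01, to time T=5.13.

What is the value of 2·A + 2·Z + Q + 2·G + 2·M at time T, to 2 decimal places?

Check how each reaction changes W = 2·A + 2·Z + Q + 2·G + 2·M (weight of products minus weight of reactants):
R1: A -> Z: (2·1) − (2·1) = 2 − 2 = 0
R2: G -> M: (2·1) − (2·1) = 2 − 2 = 0
R3: Z -> G: (2·1) − (2·1) = 2 − 2 = 0
R4: M -> 2 Q: (1·2) − (2·1) = 2 − 2 = 0
R5: Z -> G: (2·1) − (2·1) = 2 − 2 = 0
R6: G -> M: (2·1) − (2·1) = 2 − 2 = 0
Every reaction leaves W unchanged, so W is conserved and no simulation is needed: W(T) = W(0) = 2·7.19 + 2·36.94 + 17.42 + 2·25.16 + 2·22.88 = 201.76

Value at T = 201.76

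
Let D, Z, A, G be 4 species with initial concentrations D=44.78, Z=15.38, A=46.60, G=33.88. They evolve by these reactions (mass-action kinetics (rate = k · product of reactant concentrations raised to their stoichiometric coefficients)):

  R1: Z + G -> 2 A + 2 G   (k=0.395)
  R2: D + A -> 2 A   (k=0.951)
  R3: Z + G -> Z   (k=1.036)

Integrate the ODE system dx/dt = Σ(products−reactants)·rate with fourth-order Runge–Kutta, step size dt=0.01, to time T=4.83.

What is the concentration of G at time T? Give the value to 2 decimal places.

G at T = 8.92

RK4 with dt=0.01: 483 steps to T=4.83. Trajectory (selected grid times):
t=0.00: D=44.78 Z=15.38 A=46.60 G=33.88
t=0.54: D=0.00 Z=0.68 A=120.78 G=10.02
t=1.07: D=0.00 Z=0.09 A=121.95 G=9.08
t=1.61: D=0.00 Z=0.01 A=122.11 G=8.94
t=2.15: D=0.00 Z=0.00 A=122.14 G=8.92
t=2.68: D=0.00 Z=0.00 A=122.14 G=8.92
t=3.22: D=0.00 Z=0.00 A=122.14 G=8.92
t=3.76: D=0.00 Z=0.00 A=122.14 G=8.92
t=4.29: D=0.00 Z=0.00 A=122.14 G=8.92
t=4.83: D=0.00 Z=0.00 A=122.14 G=8.92
Read off G at T=4.83: 8.92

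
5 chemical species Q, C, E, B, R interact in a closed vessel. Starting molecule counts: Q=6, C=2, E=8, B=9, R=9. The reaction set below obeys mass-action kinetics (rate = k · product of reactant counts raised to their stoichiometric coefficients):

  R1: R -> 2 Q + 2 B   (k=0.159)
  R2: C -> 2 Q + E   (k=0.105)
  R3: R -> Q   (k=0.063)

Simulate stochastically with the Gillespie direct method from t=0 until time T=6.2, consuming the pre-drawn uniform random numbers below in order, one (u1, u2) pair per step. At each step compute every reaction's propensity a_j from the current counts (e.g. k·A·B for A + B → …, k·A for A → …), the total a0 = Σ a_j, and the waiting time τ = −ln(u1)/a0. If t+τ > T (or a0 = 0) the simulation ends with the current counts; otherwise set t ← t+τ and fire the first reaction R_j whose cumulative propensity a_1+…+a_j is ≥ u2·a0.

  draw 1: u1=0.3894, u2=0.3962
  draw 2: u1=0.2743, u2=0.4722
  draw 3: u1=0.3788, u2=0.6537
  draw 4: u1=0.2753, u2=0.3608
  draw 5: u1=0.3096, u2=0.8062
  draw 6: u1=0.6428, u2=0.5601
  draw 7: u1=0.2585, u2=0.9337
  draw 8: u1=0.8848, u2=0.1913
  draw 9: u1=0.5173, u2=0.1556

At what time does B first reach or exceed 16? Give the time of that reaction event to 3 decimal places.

t=0.000: Q=6 C=2 E=8 B=9 R=9
Draw 1: a1=1.431, a2=0.210, a3=0.567, a0=2.208; τ=−ln(0.3894)/2.208=0.427 → t=0.427; u2·a0=0.3962·2.208=0.875 ≤ a1=1.431 → R1 fires; Q=8 C=2 E=8 B=11 R=8
Draw 2: a1=1.272, a2=0.210, a3=0.504, a0=1.986; τ=−ln(0.2743)/1.986=0.651 → t=1.078; u2·a0=0.4722·1.986=0.938 ≤ a1=1.272 → R1 fires; Q=10 C=2 E=8 B=13 R=7
Draw 3: a1=1.113, a2=0.210, a3=0.441, a0=1.764; τ=−ln(0.3788)/1.764=0.550 → t=1.629; u2·a0=0.6537·1.764=1.153; a1=1.113 < 1.153 ≤ a1+a2=1.323 → R2 fires; Q=12 C=1 E=9 B=13 R=7
Draw 4: a1=1.113, a2=0.105, a3=0.441, a0=1.659; τ=−ln(0.2753)/1.659=0.778 → t=2.406; u2·a0=0.3608·1.659=0.599 ≤ a1=1.113 → R1 fires; Q=14 C=1 E=9 B=15 R=6
Draw 5: a1=0.954, a2=0.105, a3=0.378, a0=1.437; τ=−ln(0.3096)/1.437=0.816 → t=3.222; u2·a0=0.8062·1.437=1.159; a1+a2=1.059 < 1.159 ≤ a1+…+a3=1.437 → R3 fires; Q=15 C=1 E=9 B=15 R=5
Draw 6: a1=0.795, a2=0.105, a3=0.315, a0=1.215; τ=−ln(0.6428)/1.215=0.364 → t=3.586; u2·a0=0.5601·1.215=0.681 ≤ a1=0.795 → R1 fires; Q=17 C=1 E=9 B=17 R=4
Draw 7: a1=0.636, a2=0.105, a3=0.252, a0=0.993; τ=−ln(0.2585)/0.993=1.362 → t=4.948; u2·a0=0.9337·0.993=0.927; a1+a2=0.741 < 0.927 ≤ a1+…+a3=0.993 → R3 fires; Q=18 C=1 E=9 B=17 R=3
Draw 8: a1=0.477, a2=0.105, a3=0.189, a0=0.771; τ=−ln(0.8848)/0.771=0.159 → t=5.107; u2·a0=0.1913·0.771=0.147 ≤ a1=0.477 → R1 fires; Q=20 C=1 E=9 B=19 R=2
Draw 9: a1=0.318, a2=0.105, a3=0.126, a0=0.549; τ=−ln(0.5173)/0.549=1.201 → t=6.308 > T=6.2: stop.
B first becomes ≥ 16 when it reaches 17 at the event at t=3.586.

Threshold first reached at t = 3.586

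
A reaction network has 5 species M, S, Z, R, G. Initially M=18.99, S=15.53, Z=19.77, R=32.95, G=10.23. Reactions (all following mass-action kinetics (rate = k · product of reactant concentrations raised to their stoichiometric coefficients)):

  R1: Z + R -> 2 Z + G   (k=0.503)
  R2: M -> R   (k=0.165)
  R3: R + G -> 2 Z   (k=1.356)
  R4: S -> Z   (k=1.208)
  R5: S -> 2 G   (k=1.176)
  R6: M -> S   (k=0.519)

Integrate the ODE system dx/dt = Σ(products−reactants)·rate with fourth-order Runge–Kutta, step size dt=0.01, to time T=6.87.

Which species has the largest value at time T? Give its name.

Dominant species at T: Z

RK4 with dt=0.01: 687 steps to T=6.87. Trajectory (selected grid times):
t=0.00: M=18.99 S=15.53 Z=19.77 R=32.95 G=10.23
t=0.76: M=11.29 S=5.04 Z=78.15 R=0.02 G=30.49
t=1.53: M=6.67 S=2.29 Z=83.04 R=0.01 G=36.60
t=2.29: M=3.97 S=1.25 Z=85.62 R=0.01 G=39.58
t=3.05: M=2.36 S=0.73 Z=87.12 R=0.00 G=41.26
t=3.82: M=1.39 S=0.43 Z=88.01 R=0.00 G=42.25
t=4.58: M=0.83 S=0.25 Z=88.53 R=0.00 G=42.82
t=5.34: M=0.49 S=0.15 Z=88.83 R=0.00 G=43.16
t=6.11: M=0.29 S=0.09 Z=89.02 R=0.00 G=43.37
t=6.87: M=0.17 S=0.05 Z=89.13 R=0.00 G=43.49
At T=6.87: M=0.17 S=0.05 Z=89.13 R=0.00 G=43.49; the largest is Z.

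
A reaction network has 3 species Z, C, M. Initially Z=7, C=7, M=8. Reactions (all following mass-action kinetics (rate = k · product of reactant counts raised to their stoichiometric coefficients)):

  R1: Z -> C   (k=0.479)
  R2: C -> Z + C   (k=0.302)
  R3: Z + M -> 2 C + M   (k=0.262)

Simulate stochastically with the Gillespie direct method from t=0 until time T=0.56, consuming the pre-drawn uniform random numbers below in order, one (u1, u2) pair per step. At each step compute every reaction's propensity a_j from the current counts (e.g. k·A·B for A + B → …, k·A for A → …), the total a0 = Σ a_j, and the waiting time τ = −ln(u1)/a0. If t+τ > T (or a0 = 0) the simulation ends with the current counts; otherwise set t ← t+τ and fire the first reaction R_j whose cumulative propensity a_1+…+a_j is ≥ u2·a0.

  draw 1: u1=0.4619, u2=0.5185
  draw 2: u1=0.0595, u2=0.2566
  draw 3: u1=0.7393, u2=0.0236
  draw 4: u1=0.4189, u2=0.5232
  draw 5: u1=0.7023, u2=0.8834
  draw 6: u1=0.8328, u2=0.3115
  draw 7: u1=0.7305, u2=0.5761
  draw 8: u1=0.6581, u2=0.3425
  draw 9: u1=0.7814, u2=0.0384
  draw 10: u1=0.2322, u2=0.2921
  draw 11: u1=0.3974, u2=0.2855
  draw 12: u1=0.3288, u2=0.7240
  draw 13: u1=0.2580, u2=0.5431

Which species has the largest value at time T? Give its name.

Dominant species at T: C

t=0.000: Z=7 C=7 M=8
Draw 1: a1=3.353, a2=2.114, a3=14.672, a0=20.139; τ=−ln(0.4619)/20.139=0.038 → t=0.038; u2·a0=0.5185·20.139=10.442; a1+a2=5.467 < 10.442 ≤ a1+…+a3=20.139 → R3 fires; Z=6 C=9 M=8
Draw 2: a1=2.874, a2=2.718, a3=12.576, a0=18.168; τ=−ln(0.0595)/18.168=0.155 → t=0.194; u2·a0=0.2566·18.168=4.662; a1=2.874 < 4.662 ≤ a1+a2=5.592 → R2 fires; Z=7 C=9 M=8
Draw 3: a1=3.353, a2=2.718, a3=14.672, a0=20.743; τ=−ln(0.7393)/20.743=0.015 → t=0.208; u2·a0=0.0236·20.743=0.490 ≤ a1=3.353 → R1 fires; Z=6 C=10 M=8
Draw 4: a1=2.874, a2=3.020, a3=12.576, a0=18.470; τ=−ln(0.4189)/18.470=0.047 → t=0.255; u2·a0=0.5232·18.470=9.664; a1+a2=5.894 < 9.664 ≤ a1+…+a3=18.470 → R3 fires; Z=5 C=12 M=8
Draw 5: a1=2.395, a2=3.624, a3=10.480, a0=16.499; τ=−ln(0.7023)/16.499=0.021 → t=0.277; u2·a0=0.8834·16.499=14.575; a1+a2=6.019 < 14.575 ≤ a1+…+a3=16.499 → R3 fires; Z=4 C=14 M=8
Draw 6: a1=1.916, a2=4.228, a3=8.384, a0=14.528; τ=−ln(0.8328)/14.528=0.013 → t=0.289; u2·a0=0.3115·14.528=4.525; a1=1.916 < 4.525 ≤ a1+a2=6.144 → R2 fires; Z=5 C=14 M=8
Draw 7: a1=2.395, a2=4.228, a3=10.480, a0=17.103; τ=−ln(0.7305)/17.103=0.018 → t=0.308; u2·a0=0.5761·17.103=9.853; a1+a2=6.623 < 9.853 ≤ a1+…+a3=17.103 → R3 fires; Z=4 C=16 M=8
Draw 8: a1=1.916, a2=4.832, a3=8.384, a0=15.132; τ=−ln(0.6581)/15.132=0.028 → t=0.335; u2·a0=0.3425·15.132=5.183; a1=1.916 < 5.183 ≤ a1+a2=6.748 → R2 fires; Z=5 C=16 M=8
Draw 9: a1=2.395, a2=4.832, a3=10.480, a0=17.707; τ=−ln(0.7814)/17.707=0.014 → t=0.349; u2·a0=0.0384·17.707=0.680 ≤ a1=2.395 → R1 fires; Z=4 C=17 M=8
Draw 10: a1=1.916, a2=5.134, a3=8.384, a0=15.434; τ=−ln(0.2322)/15.434=0.095 → t=0.444; u2·a0=0.2921·15.434=4.508; a1=1.916 < 4.508 ≤ a1+a2=7.050 → R2 fires; Z=5 C=17 M=8
Draw 11: a1=2.395, a2=5.134, a3=10.480, a0=18.009; τ=−ln(0.3974)/18.009=0.051 → t=0.495; u2·a0=0.2855·18.009=5.142; a1=2.395 < 5.142 ≤ a1+a2=7.529 → R2 fires; Z=6 C=17 M=8
Draw 12: a1=2.874, a2=5.134, a3=12.576, a0=20.584; τ=−ln(0.3288)/20.584=0.054 → t=0.549; u2·a0=0.7240·20.584=14.903; a1+a2=8.008 < 14.903 ≤ a1+…+a3=20.584 → R3 fires; Z=5 C=19 M=8
Draw 13: a1=2.395, a2=5.738, a3=10.480, a0=18.613; τ=−ln(0.2580)/18.613=0.073 → t=0.622 > T=0.56: stop.
At T=0.56: Z=5 C=19 M=8; the largest is C.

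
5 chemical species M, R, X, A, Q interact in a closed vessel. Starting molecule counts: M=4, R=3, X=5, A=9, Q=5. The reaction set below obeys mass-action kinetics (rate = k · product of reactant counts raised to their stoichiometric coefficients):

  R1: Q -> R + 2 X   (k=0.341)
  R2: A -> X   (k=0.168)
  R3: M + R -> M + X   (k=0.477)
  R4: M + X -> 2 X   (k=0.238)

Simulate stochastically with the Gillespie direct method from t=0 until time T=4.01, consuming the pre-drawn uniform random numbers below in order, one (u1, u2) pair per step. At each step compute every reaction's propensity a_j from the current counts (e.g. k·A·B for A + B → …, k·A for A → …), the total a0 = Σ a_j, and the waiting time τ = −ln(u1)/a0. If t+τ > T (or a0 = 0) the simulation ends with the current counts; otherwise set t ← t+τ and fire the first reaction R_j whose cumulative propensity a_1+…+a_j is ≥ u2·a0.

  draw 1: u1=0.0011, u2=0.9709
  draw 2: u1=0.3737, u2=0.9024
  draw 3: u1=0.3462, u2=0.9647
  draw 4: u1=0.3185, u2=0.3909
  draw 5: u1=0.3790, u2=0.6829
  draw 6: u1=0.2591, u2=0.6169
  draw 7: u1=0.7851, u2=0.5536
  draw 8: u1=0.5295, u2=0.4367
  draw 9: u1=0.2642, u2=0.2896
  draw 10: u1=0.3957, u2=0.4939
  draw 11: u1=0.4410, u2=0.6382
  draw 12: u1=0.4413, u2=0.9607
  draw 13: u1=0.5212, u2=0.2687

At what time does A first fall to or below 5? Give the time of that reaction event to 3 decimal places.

t=0.000: M=4 R=3 X=5 A=9 Q=5
Draw 1: a1=1.705, a2=1.512, a3=5.724, a4=4.760, a0=13.701; τ=−ln(0.0011)/13.701=0.497 → t=0.497; u2·a0=0.9709·13.701=13.302; a1+…+a3=8.941 < 13.302 ≤ a1+…+a4=13.701 → R4 fires; M=3 R=3 X=6 A=9 Q=5
Draw 2: a1=1.705, a2=1.512, a3=4.293, a4=4.284, a0=11.794; τ=−ln(0.3737)/11.794=0.083 → t=0.581; u2·a0=0.9024·11.794=10.643; a1+…+a3=7.510 < 10.643 ≤ a1+…+a4=11.794 → R4 fires; M=2 R=3 X=7 A=9 Q=5
Draw 3: a1=1.705, a2=1.512, a3=2.862, a4=3.332, a0=9.411; τ=−ln(0.3462)/9.411=0.113 → t=0.693; u2·a0=0.9647·9.411=9.079; a1+…+a3=6.079 < 9.079 ≤ a1+…+a4=9.411 → R4 fires; M=1 R=3 X=8 A=9 Q=5
Draw 4: a1=1.705, a2=1.512, a3=1.431, a4=1.904, a0=6.552; τ=−ln(0.3185)/6.552=0.175 → t=0.868; u2·a0=0.3909·6.552=2.561; a1=1.705 < 2.561 ≤ a1+a2=3.217 → R2 fires; M=1 R=3 X=9 A=8 Q=5
Draw 5: a1=1.705, a2=1.344, a3=1.431, a4=2.142, a0=6.622; τ=−ln(0.3790)/6.622=0.147 → t=1.015; u2·a0=0.6829·6.622=4.522; a1+…+a3=4.480 < 4.522 ≤ a1+…+a4=6.622 → R4 fires; M=0 R=3 X=10 A=8 Q=5
Draw 6: a1=1.705, a2=1.344, a3=0.000, a4=0.000, a0=3.049; τ=−ln(0.2591)/3.049=0.443 → t=1.457; u2·a0=0.6169·3.049=1.881; a1=1.705 < 1.881 ≤ a1+a2=3.049 → R2 fires; M=0 R=3 X=11 A=7 Q=5
Draw 7: a1=1.705, a2=1.176, a3=0.000, a4=0.000, a0=2.881; τ=−ln(0.7851)/2.881=0.084 → t=1.541; u2·a0=0.5536·2.881=1.595 ≤ a1=1.705 → R1 fires; M=0 R=4 X=13 A=7 Q=4
Draw 8: a1=1.364, a2=1.176, a3=0.000, a4=0.000, a0=2.540; τ=−ln(0.5295)/2.540=0.250 → t=1.792; u2·a0=0.4367·2.540=1.109 ≤ a1=1.364 → R1 fires; M=0 R=5 X=15 A=7 Q=3
Draw 9: a1=1.023, a2=1.176, a3=0.000, a4=0.000, a0=2.199; τ=−ln(0.2642)/2.199=0.605 → t=2.397; u2·a0=0.2896·2.199=0.637 ≤ a1=1.023 → R1 fires; M=0 R=6 X=17 A=7 Q=2
Draw 10: a1=0.682, a2=1.176, a3=0.000, a4=0.000, a0=1.858; τ=−ln(0.3957)/1.858=0.499 → t=2.896; u2·a0=0.4939·1.858=0.918; a1=0.682 < 0.918 ≤ a1+a2=1.858 → R2 fires; M=0 R=6 X=18 A=6 Q=2
Draw 11: a1=0.682, a2=1.008, a3=0.000, a4=0.000, a0=1.690; τ=−ln(0.4410)/1.690=0.484 → t=3.380; u2·a0=0.6382·1.690=1.079; a1=0.682 < 1.079 ≤ a1+a2=1.690 → R2 fires; M=0 R=6 X=19 A=5 Q=2
Draw 12: a1=0.682, a2=0.840, a3=0.000, a4=0.000, a0=1.522; τ=−ln(0.4413)/1.522=0.537 → t=3.918; u2·a0=0.9607·1.522=1.462; a1=0.682 < 1.462 ≤ a1+a2=1.522 → R2 fires; M=0 R=6 X=20 A=4 Q=2
Draw 13: a1=0.682, a2=0.672, a3=0.000, a4=0.000, a0=1.354; τ=−ln(0.5212)/1.354=0.481 → t=4.399 > T=4.01: stop.
A first becomes ≤ 5 when it reaches 5 at the event at t=3.380.

Threshold first reached at t = 3.380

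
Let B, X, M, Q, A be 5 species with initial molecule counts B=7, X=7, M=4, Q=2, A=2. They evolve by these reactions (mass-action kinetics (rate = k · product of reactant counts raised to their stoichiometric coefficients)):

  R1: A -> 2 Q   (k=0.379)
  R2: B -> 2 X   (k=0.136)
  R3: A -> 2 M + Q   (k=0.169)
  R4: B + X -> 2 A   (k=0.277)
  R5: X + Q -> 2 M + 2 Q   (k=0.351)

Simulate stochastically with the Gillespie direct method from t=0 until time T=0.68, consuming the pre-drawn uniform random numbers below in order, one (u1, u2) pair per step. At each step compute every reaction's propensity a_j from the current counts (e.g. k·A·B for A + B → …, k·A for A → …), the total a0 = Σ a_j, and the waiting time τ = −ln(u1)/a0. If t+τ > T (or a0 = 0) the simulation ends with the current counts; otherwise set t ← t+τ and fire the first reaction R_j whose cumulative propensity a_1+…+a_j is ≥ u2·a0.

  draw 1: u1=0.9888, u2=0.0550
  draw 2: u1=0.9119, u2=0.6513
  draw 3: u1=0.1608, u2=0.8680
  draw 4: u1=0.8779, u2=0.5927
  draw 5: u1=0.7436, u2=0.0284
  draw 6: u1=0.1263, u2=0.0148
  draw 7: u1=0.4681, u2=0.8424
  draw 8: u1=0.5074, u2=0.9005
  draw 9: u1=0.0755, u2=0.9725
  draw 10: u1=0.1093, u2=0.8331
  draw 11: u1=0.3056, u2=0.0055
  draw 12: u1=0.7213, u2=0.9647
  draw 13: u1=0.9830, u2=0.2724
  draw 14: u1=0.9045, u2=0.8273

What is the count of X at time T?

X at T = 0

t=0.000: B=7 X=7 M=4 Q=2 A=2
Draw 1: a1=0.758, a2=0.952, a3=0.338, a4=13.573, a5=4.914, a0=20.535; τ=−ln(0.9888)/20.535=0.001 → t=0.001; u2·a0=0.0550·20.535=1.129; a1=0.758 < 1.129 ≤ a1+a2=1.710 → R2 fires; B=6 X=9 M=4 Q=2 A=2
Draw 2: a1=0.758, a2=0.816, a3=0.338, a4=14.958, a5=6.318, a0=23.188; τ=−ln(0.9119)/23.188=0.004 → t=0.005; u2·a0=0.6513·23.188=15.102; a1+…+a3=1.912 < 15.102 ≤ a1+…+a4=16.870 → R4 fires; B=5 X=8 M=4 Q=2 A=4
Draw 3: a1=1.516, a2=0.680, a3=0.676, a4=11.080, a5=5.616, a0=19.568; τ=−ln(0.1608)/19.568=0.093 → t=0.098; u2·a0=0.8680·19.568=16.985; a1+…+a4=13.952 < 16.985 ≤ a1+…+a5=19.568 → R5 fires; B=5 X=7 M=6 Q=3 A=4
Draw 4: a1=1.516, a2=0.680, a3=0.676, a4=9.695, a5=7.371, a0=19.938; τ=−ln(0.8779)/19.938=0.007 → t=0.104; u2·a0=0.5927·19.938=11.817; a1+…+a3=2.872 < 11.817 ≤ a1+…+a4=12.567 → R4 fires; B=4 X=6 M=6 Q=3 A=6
Draw 5: a1=2.274, a2=0.544, a3=1.014, a4=6.648, a5=6.318, a0=16.798; τ=−ln(0.7436)/16.798=0.018 → t=0.122; u2·a0=0.0284·16.798=0.477 ≤ a1=2.274 → R1 fires; B=4 X=6 M=6 Q=5 A=5
Draw 6: a1=1.895, a2=0.544, a3=0.845, a4=6.648, a5=10.530, a0=20.462; τ=−ln(0.1263)/20.462=0.101 → t=0.223; u2·a0=0.0148·20.462=0.303 ≤ a1=1.895 → R1 fires; B=4 X=6 M=6 Q=7 A=4
Draw 7: a1=1.516, a2=0.544, a3=0.676, a4=6.648, a5=14.742, a0=24.126; τ=−ln(0.4681)/24.126=0.031 → t=0.255; u2·a0=0.8424·24.126=20.324; a1+…+a4=9.384 < 20.324 ≤ a1+…+a5=24.126 → R5 fires; B=4 X=5 M=8 Q=8 A=4
Draw 8: a1=1.516, a2=0.544, a3=0.676, a4=5.540, a5=14.040, a0=22.316; τ=−ln(0.5074)/22.316=0.030 → t=0.285; u2·a0=0.9005·22.316=20.096; a1+…+a4=8.276 < 20.096 ≤ a1+…+a5=22.316 → R5 fires; B=4 X=4 M=10 Q=9 A=4
Draw 9: a1=1.516, a2=0.544, a3=0.676, a4=4.432, a5=12.636, a0=19.804; τ=−ln(0.0755)/19.804=0.130 → t=0.416; u2·a0=0.9725·19.804=19.259; a1+…+a4=7.168 < 19.259 ≤ a1+…+a5=19.804 → R5 fires; B=4 X=3 M=12 Q=10 A=4
Draw 10: a1=1.516, a2=0.544, a3=0.676, a4=3.324, a5=10.530, a0=16.590; τ=−ln(0.1093)/16.590=0.133 → t=0.549; u2·a0=0.8331·16.590=13.821; a1+…+a4=6.060 < 13.821 ≤ a1+…+a5=16.590 → R5 fires; B=4 X=2 M=14 Q=11 A=4
Draw 11: a1=1.516, a2=0.544, a3=0.676, a4=2.216, a5=7.722, a0=12.674; τ=−ln(0.3056)/12.674=0.094 → t=0.643; u2·a0=0.0055·12.674=0.070 ≤ a1=1.516 → R1 fires; B=4 X=2 M=14 Q=13 A=3
Draw 12: a1=1.137, a2=0.544, a3=0.507, a4=2.216, a5=9.126, a0=13.530; τ=−ln(0.7213)/13.530=0.024 → t=0.667; u2·a0=0.9647·13.530=13.052; a1+…+a4=4.404 < 13.052 ≤ a1+…+a5=13.530 → R5 fires; B=4 X=1 M=16 Q=14 A=3
Draw 13: a1=1.137, a2=0.544, a3=0.507, a4=1.108, a5=4.914, a0=8.210; τ=−ln(0.9830)/8.210=0.002 → t=0.669; u2·a0=0.2724·8.210=2.236; a1+…+a3=2.188 < 2.236 ≤ a1+…+a4=3.296 → R4 fires; B=3 X=0 M=16 Q=14 A=5
Draw 14: a1=1.895, a2=0.408, a3=0.845, a4=0.000, a5=0.000, a0=3.148; τ=−ln(0.9045)/3.148=0.032 → t=0.701 > T=0.68: stop.
Read off X at T=0.68: 0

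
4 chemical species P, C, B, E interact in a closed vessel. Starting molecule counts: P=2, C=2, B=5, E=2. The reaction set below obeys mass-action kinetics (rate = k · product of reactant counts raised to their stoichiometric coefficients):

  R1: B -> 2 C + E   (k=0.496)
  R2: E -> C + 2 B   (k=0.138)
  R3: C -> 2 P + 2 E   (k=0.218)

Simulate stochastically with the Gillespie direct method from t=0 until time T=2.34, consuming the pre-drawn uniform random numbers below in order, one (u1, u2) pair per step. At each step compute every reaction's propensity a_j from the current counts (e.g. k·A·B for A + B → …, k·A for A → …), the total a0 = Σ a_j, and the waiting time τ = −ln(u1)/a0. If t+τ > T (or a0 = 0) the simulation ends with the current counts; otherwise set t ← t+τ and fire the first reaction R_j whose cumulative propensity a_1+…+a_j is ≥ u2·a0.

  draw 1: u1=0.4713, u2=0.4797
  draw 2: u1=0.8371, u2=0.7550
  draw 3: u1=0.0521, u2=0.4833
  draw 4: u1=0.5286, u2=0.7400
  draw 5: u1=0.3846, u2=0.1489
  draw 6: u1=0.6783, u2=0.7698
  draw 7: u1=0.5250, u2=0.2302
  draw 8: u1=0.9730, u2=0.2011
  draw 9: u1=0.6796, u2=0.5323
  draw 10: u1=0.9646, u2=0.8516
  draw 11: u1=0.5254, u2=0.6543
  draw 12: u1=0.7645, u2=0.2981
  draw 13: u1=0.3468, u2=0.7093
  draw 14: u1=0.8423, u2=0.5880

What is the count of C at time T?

C at T = 10

t=0.000: P=2 C=2 B=5 E=2
Draw 1: a1=2.480, a2=0.276, a3=0.436, a0=3.192; τ=−ln(0.4713)/3.192=0.236 → t=0.236; u2·a0=0.4797·3.192=1.531 ≤ a1=2.480 → R1 fires; P=2 C=4 B=4 E=3
Draw 2: a1=1.984, a2=0.414, a3=0.872, a0=3.270; τ=−ln(0.8371)/3.270=0.054 → t=0.290; u2·a0=0.7550·3.270=2.469; a1+a2=2.398 < 2.469 ≤ a1+…+a3=3.270 → R3 fires; P=4 C=3 B=4 E=5
Draw 3: a1=1.984, a2=0.690, a3=0.654, a0=3.328; τ=−ln(0.0521)/3.328=0.888 → t=1.178; u2·a0=0.4833·3.328=1.608 ≤ a1=1.984 → R1 fires; P=4 C=5 B=3 E=6
Draw 4: a1=1.488, a2=0.828, a3=1.090, a0=3.406; τ=−ln(0.5286)/3.406=0.187 → t=1.365; u2·a0=0.7400·3.406=2.520; a1+a2=2.316 < 2.520 ≤ a1+…+a3=3.406 → R3 fires; P=6 C=4 B=3 E=8
Draw 5: a1=1.488, a2=1.104, a3=0.872, a0=3.464; τ=−ln(0.3846)/3.464=0.276 → t=1.641; u2·a0=0.1489·3.464=0.516 ≤ a1=1.488 → R1 fires; P=6 C=6 B=2 E=9
Draw 6: a1=0.992, a2=1.242, a3=1.308, a0=3.542; τ=−ln(0.6783)/3.542=0.110 → t=1.750; u2·a0=0.7698·3.542=2.727; a1+a2=2.234 < 2.727 ≤ a1+…+a3=3.542 → R3 fires; P=8 C=5 B=2 E=11
Draw 7: a1=0.992, a2=1.518, a3=1.090, a0=3.600; τ=−ln(0.5250)/3.600=0.179 → t=1.929; u2·a0=0.2302·3.600=0.829 ≤ a1=0.992 → R1 fires; P=8 C=7 B=1 E=12
Draw 8: a1=0.496, a2=1.656, a3=1.526, a0=3.678; τ=−ln(0.9730)/3.678=0.007 → t=1.937; u2·a0=0.2011·3.678=0.740; a1=0.496 < 0.740 ≤ a1+a2=2.152 → R2 fires; P=8 C=8 B=3 E=11
Draw 9: a1=1.488, a2=1.518, a3=1.744, a0=4.750; τ=−ln(0.6796)/4.750=0.081 → t=2.018; u2·a0=0.5323·4.750=2.528; a1=1.488 < 2.528 ≤ a1+a2=3.006 → R2 fires; P=8 C=9 B=5 E=10
Draw 10: a1=2.480, a2=1.380, a3=1.962, a0=5.822; τ=−ln(0.9646)/5.822=0.006 → t=2.024; u2·a0=0.8516·5.822=4.958; a1+a2=3.860 < 4.958 ≤ a1+…+a3=5.822 → R3 fires; P=10 C=8 B=5 E=12
Draw 11: a1=2.480, a2=1.656, a3=1.744, a0=5.880; τ=−ln(0.5254)/5.880=0.109 → t=2.134; u2·a0=0.6543·5.880=3.847; a1=2.480 < 3.847 ≤ a1+a2=4.136 → R2 fires; P=10 C=9 B=7 E=11
Draw 12: a1=3.472, a2=1.518, a3=1.962, a0=6.952; τ=−ln(0.7645)/6.952=0.039 → t=2.172; u2·a0=0.2981·6.952=2.072 ≤ a1=3.472 → R1 fires; P=10 C=11 B=6 E=12
Draw 13: a1=2.976, a2=1.656, a3=2.398, a0=7.030; τ=−ln(0.3468)/7.030=0.151 → t=2.323; u2·a0=0.7093·7.030=4.986; a1+a2=4.632 < 4.986 ≤ a1+…+a3=7.030 → R3 fires; P=12 C=10 B=6 E=14
Draw 14: a1=2.976, a2=1.932, a3=2.180, a0=7.088; τ=−ln(0.8423)/7.088=0.024 → t=2.347 > T=2.34: stop.
Read off C at T=2.34: 10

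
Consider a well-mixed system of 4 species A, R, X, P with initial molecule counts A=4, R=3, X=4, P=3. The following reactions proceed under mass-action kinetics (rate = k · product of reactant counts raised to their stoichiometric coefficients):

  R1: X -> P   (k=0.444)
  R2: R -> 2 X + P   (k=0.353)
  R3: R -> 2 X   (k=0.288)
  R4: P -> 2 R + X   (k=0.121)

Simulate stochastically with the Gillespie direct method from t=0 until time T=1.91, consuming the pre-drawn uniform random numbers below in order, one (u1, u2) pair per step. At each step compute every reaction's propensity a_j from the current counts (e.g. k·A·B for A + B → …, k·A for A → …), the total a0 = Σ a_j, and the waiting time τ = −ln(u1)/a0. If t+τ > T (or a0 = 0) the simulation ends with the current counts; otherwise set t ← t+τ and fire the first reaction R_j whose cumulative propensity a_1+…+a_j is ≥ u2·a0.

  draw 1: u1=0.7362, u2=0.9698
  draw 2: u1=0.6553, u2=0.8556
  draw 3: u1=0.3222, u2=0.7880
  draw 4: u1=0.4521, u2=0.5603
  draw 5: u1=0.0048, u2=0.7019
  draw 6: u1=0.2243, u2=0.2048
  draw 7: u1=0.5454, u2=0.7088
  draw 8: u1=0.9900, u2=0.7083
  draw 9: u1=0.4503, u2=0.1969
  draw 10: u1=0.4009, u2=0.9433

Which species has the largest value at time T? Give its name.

Dominant species at T: X

t=0.000: A=4 R=3 X=4 P=3
Draw 1: a1=1.776, a2=1.059, a3=0.864, a4=0.363, a0=4.062; τ=−ln(0.7362)/4.062=0.075 → t=0.075; u2·a0=0.9698·4.062=3.939; a1+…+a3=3.699 < 3.939 ≤ a1+…+a4=4.062 → R4 fires; A=4 R=5 X=5 P=2
Draw 2: a1=2.220, a2=1.765, a3=1.440, a4=0.242, a0=5.667; τ=−ln(0.6553)/5.667=0.075 → t=0.150; u2·a0=0.8556·5.667=4.849; a1+a2=3.985 < 4.849 ≤ a1+…+a3=5.425 → R3 fires; A=4 R=4 X=7 P=2
Draw 3: a1=3.108, a2=1.412, a3=1.152, a4=0.242, a0=5.914; τ=−ln(0.3222)/5.914=0.192 → t=0.341; u2·a0=0.7880·5.914=4.660; a1+a2=4.520 < 4.660 ≤ a1+…+a3=5.672 → R3 fires; A=4 R=3 X=9 P=2
Draw 4: a1=3.996, a2=1.059, a3=0.864, a4=0.242, a0=6.161; τ=−ln(0.4521)/6.161=0.129 → t=0.470; u2·a0=0.5603·6.161=3.452 ≤ a1=3.996 → R1 fires; A=4 R=3 X=8 P=3
Draw 5: a1=3.552, a2=1.059, a3=0.864, a4=0.363, a0=5.838; τ=−ln(0.0048)/5.838=0.915 → t=1.385; u2·a0=0.7019·5.838=4.098; a1=3.552 < 4.098 ≤ a1+a2=4.611 → R2 fires; A=4 R=2 X=10 P=4
Draw 6: a1=4.440, a2=0.706, a3=0.576, a4=0.484, a0=6.206; τ=−ln(0.2243)/6.206=0.241 → t=1.626; u2·a0=0.2048·6.206=1.271 ≤ a1=4.440 → R1 fires; A=4 R=2 X=9 P=5
Draw 7: a1=3.996, a2=0.706, a3=0.576, a4=0.605, a0=5.883; τ=−ln(0.5454)/5.883=0.103 → t=1.729; u2·a0=0.7088·5.883=4.170; a1=3.996 < 4.170 ≤ a1+a2=4.702 → R2 fires; A=4 R=1 X=11 P=6
Draw 8: a1=4.884, a2=0.353, a3=0.288, a4=0.726, a0=6.251; τ=−ln(0.9900)/6.251=0.002 → t=1.730; u2·a0=0.7083·6.251=4.428 ≤ a1=4.884 → R1 fires; A=4 R=1 X=10 P=7
Draw 9: a1=4.440, a2=0.353, a3=0.288, a4=0.847, a0=5.928; τ=−ln(0.4503)/5.928=0.135 → t=1.865; u2·a0=0.1969·5.928=1.167 ≤ a1=4.440 → R1 fires; A=4 R=1 X=9 P=8
Draw 10: a1=3.996, a2=0.353, a3=0.288, a4=0.968, a0=5.605; τ=−ln(0.4009)/5.605=0.163 → t=2.028 > T=1.91: stop.
At T=1.91: A=4 R=1 X=9 P=8; the largest is X.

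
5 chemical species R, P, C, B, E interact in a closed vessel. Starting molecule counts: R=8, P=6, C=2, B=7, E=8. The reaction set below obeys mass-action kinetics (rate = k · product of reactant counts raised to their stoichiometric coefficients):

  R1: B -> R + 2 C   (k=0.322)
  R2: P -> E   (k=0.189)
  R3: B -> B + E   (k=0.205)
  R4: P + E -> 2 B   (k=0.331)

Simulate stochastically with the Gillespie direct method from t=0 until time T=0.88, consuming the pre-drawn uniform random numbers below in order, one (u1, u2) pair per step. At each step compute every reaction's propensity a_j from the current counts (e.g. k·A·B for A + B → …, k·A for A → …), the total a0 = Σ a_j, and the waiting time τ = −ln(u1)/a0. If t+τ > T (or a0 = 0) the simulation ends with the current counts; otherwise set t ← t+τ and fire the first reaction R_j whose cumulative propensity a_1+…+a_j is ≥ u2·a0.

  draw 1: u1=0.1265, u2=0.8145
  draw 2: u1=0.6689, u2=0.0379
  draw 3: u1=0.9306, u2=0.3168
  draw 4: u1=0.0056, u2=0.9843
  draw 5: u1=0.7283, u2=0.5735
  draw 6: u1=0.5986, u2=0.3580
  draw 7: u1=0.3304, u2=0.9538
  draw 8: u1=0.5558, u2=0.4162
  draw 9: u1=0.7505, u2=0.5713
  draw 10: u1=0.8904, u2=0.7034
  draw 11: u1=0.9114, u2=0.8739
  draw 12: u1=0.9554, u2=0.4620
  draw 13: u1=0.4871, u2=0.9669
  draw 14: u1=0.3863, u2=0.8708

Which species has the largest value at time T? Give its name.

t=0.000: R=8 P=6 C=2 B=7 E=8
Draw 1: a1=2.254, a2=1.134, a3=1.435, a4=15.888, a0=20.711; τ=−ln(0.1265)/20.711=0.100 → t=0.100; u2·a0=0.8145·20.711=16.869; a1+…+a3=4.823 < 16.869 ≤ a1+…+a4=20.711 → R4 fires; R=8 P=5 C=2 B=9 E=7
Draw 2: a1=2.898, a2=0.945, a3=1.845, a4=11.585, a0=17.273; τ=−ln(0.6689)/17.273=0.023 → t=0.123; u2·a0=0.0379·17.273=0.655 ≤ a1=2.898 → R1 fires; R=9 P=5 C=4 B=8 E=7
Draw 3: a1=2.576, a2=0.945, a3=1.640, a4=11.585, a0=16.746; τ=−ln(0.9306)/16.746=0.004 → t=0.127; u2·a0=0.3168·16.746=5.305; a1+…+a3=5.161 < 5.305 ≤ a1+…+a4=16.746 → R4 fires; R=9 P=4 C=4 B=10 E=6
Draw 4: a1=3.220, a2=0.756, a3=2.050, a4=7.944, a0=13.970; τ=−ln(0.0056)/13.970=0.371 → t=0.499; u2·a0=0.9843·13.970=13.751; a1+…+a3=6.026 < 13.751 ≤ a1+…+a4=13.970 → R4 fires; R=9 P=3 C=4 B=12 E=5
Draw 5: a1=3.864, a2=0.567, a3=2.460, a4=4.965, a0=11.856; τ=−ln(0.7283)/11.856=0.027 → t=0.525; u2·a0=0.5735·11.856=6.799; a1+a2=4.431 < 6.799 ≤ a1+…+a3=6.891 → R3 fires; R=9 P=3 C=4 B=12 E=6
Draw 6: a1=3.864, a2=0.567, a3=2.460, a4=5.958, a0=12.849; τ=−ln(0.5986)/12.849=0.040 → t=0.565; u2·a0=0.3580·12.849=4.600; a1+a2=4.431 < 4.600 ≤ a1+…+a3=6.891 → R3 fires; R=9 P=3 C=4 B=12 E=7
Draw 7: a1=3.864, a2=0.567, a3=2.460, a4=6.951, a0=13.842; τ=−ln(0.3304)/13.842=0.080 → t=0.645; u2·a0=0.9538·13.842=13.202; a1+…+a3=6.891 < 13.202 ≤ a1+…+a4=13.842 → R4 fires; R=9 P=2 C=4 B=14 E=6
Draw 8: a1=4.508, a2=0.378, a3=2.870, a4=3.972, a0=11.728; τ=−ln(0.5558)/11.728=0.050 → t=0.695; u2·a0=0.4162·11.728=4.881; a1=4.508 < 4.881 ≤ a1+a2=4.886 → R2 fires; R=9 P=1 C=4 B=14 E=7
Draw 9: a1=4.508, a2=0.189, a3=2.870, a4=2.317, a0=9.884; τ=−ln(0.7505)/9.884=0.029 → t=0.724; u2·a0=0.5713·9.884=5.647; a1+a2=4.697 < 5.647 ≤ a1+…+a3=7.567 → R3 fires; R=9 P=1 C=4 B=14 E=8
Draw 10: a1=4.508, a2=0.189, a3=2.870, a4=2.648, a0=10.215; τ=−ln(0.8904)/10.215=0.011 → t=0.736; u2·a0=0.7034·10.215=7.185; a1+a2=4.697 < 7.185 ≤ a1+…+a3=7.567 → R3 fires; R=9 P=1 C=4 B=14 E=9
Draw 11: a1=4.508, a2=0.189, a3=2.870, a4=2.979, a0=10.546; τ=−ln(0.9114)/10.546=0.009 → t=0.745; u2·a0=0.8739·10.546=9.216; a1+…+a3=7.567 < 9.216 ≤ a1+…+a4=10.546 → R4 fires; R=9 P=0 C=4 B=16 E=8
Draw 12: a1=5.152, a2=0.000, a3=3.280, a4=0.000, a0=8.432; τ=−ln(0.9554)/8.432=0.005 → t=0.750; u2·a0=0.4620·8.432=3.896 ≤ a1=5.152 → R1 fires; R=10 P=0 C=6 B=15 E=8
Draw 13: a1=4.830, a2=0.000, a3=3.075, a4=0.000, a0=7.905; τ=−ln(0.4871)/7.905=0.091 → t=0.841; u2·a0=0.9669·7.905=7.643; a1+a2=4.830 < 7.643 ≤ a1+…+a3=7.905 → R3 fires; R=10 P=0 C=6 B=15 E=9
Draw 14: a1=4.830, a2=0.000, a3=3.075, a4=0.000, a0=7.905; τ=−ln(0.3863)/7.905=0.120 → t=0.961 > T=0.88: stop.
At T=0.88: R=10 P=0 C=6 B=15 E=9; the largest is B.

Dominant species at T: B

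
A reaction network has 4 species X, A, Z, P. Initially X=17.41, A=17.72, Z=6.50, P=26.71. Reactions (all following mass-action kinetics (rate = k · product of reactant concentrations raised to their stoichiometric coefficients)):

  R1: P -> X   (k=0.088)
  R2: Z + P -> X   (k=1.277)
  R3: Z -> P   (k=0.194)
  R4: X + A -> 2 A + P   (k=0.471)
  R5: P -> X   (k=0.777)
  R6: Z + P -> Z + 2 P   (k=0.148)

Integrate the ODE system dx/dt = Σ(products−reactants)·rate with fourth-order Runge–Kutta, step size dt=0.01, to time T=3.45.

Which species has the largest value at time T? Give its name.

RK4 with dt=0.01: 345 steps to T=3.45. Trajectory (selected grid times):
t=0.00: X=17.41 A=17.72 Z=6.50 P=26.71
t=0.38: X=1.57 A=52.76 Z=0.00 P=43.33
t=0.77: X=1.21 A=67.81 Z=0.00 P=43.70
t=1.15: X=0.99 A=82.43 Z=0.00 P=43.91
t=1.53: X=0.84 A=97.04 Z=0.00 P=44.06
t=1.92: X=0.73 A=112.04 Z=0.00 P=44.18
t=2.30: X=0.65 A=126.66 Z=0.00 P=44.26
t=2.68: X=0.58 A=141.28 Z=0.00 P=44.33
t=3.07: X=0.52 A=156.30 Z=0.00 P=44.38
t=3.45: X=0.48 A=170.94 Z=0.00 P=44.43
At T=3.45: X=0.48 A=170.94 Z=0.00 P=44.43; the largest is A.

Dominant species at T: A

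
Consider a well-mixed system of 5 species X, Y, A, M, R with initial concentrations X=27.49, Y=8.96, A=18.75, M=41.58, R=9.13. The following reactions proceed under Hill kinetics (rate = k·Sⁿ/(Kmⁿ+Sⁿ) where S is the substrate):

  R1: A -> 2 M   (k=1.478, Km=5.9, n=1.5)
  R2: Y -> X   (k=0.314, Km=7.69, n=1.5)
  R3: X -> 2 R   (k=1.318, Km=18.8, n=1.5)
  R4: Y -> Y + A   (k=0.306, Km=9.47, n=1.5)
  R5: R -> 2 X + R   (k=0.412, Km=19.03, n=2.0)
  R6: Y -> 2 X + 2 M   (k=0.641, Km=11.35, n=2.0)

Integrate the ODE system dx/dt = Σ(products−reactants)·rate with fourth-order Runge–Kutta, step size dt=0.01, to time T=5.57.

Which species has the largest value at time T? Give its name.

Dominant species at T: M

RK4 with dt=0.01: 557 steps to T=5.57. Trajectory (selected grid times):
t=0.00: X=27.49 Y=8.96 A=18.75 M=41.58 R=9.13
t=0.62: X=27.48 Y=8.70 A=18.06 M=43.43 R=10.17
t=1.24: X=27.47 Y=8.45 A=17.38 M=45.26 R=11.22
t=1.86: X=27.48 Y=8.21 A=16.71 M=47.06 R=12.26
t=2.48: X=27.48 Y=7.98 A=16.04 M=48.83 R=13.30
t=3.09: X=27.49 Y=7.75 A=15.39 M=50.55 R=14.33
t=3.71: X=27.51 Y=7.53 A=14.73 M=52.27 R=15.38
t=4.33: X=27.53 Y=7.32 A=14.08 M=53.96 R=16.42
t=4.95: X=27.55 Y=7.11 A=13.44 M=55.62 R=17.47
t=5.57: X=27.58 Y=6.91 A=12.81 M=57.25 R=18.51
At T=5.57: X=27.58 Y=6.91 A=12.81 M=57.25 R=18.51; the largest is M.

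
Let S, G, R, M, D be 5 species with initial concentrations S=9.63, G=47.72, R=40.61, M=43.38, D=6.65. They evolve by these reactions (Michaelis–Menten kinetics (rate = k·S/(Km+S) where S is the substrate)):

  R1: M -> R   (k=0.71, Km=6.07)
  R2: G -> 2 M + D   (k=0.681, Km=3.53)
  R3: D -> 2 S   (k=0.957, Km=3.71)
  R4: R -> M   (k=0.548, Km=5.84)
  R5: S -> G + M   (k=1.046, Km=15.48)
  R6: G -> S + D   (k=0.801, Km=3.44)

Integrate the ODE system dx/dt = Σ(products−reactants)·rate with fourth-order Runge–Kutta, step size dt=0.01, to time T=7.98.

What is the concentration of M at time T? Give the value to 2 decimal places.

RK4 with dt=0.01: 798 steps to T=7.98. Trajectory (selected grid times):
t=0.00: S=9.63 G=47.72 R=40.61 M=43.38 D=6.65
t=0.89: S=11.03 G=46.86 R=40.74 M=44.75 D=7.32
t=1.77: S=12.43 G=46.05 R=40.87 M=46.13 D=7.97
t=2.66: S=13.84 G=45.25 R=41.00 M=47.55 D=8.61
t=3.55: S=15.25 G=44.48 R=41.14 M=48.99 D=9.23
t=4.43: S=16.65 G=43.73 R=41.27 M=50.44 D=9.83
t=5.32: S=18.07 G=43.01 R=41.41 M=51.91 D=10.43
t=6.21: S=19.48 G=42.30 R=41.55 M=53.40 D=11.02
t=7.09: S=20.88 G=41.61 R=41.69 M=54.89 D=11.59
t=7.98: S=22.30 G=40.94 R=41.83 M=56.41 D=12.15
Read off M at T=7.98: 56.41

M at T = 56.41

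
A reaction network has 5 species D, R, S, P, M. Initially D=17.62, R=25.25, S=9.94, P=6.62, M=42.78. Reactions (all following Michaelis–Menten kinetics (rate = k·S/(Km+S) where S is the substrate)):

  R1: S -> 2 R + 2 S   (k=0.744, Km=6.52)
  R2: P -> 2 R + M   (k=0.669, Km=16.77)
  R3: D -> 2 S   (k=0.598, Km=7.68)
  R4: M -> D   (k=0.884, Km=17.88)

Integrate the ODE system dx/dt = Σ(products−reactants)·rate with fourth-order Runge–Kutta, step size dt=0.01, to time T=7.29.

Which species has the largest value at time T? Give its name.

RK4 with dt=0.01: 729 steps to T=7.29. Trajectory (selected grid times):
t=0.00: D=17.62 R=25.25 S=9.94 P=6.62 M=42.78
t=0.81: D=17.79 R=26.30 S=10.99 P=6.47 M=42.43
t=1.62: D=17.95 R=27.37 S=12.05 P=6.32 M=42.07
t=2.43: D=18.11 R=28.45 S=13.13 P=6.17 M=41.72
t=3.24: D=18.27 R=29.56 S=14.21 P=6.03 M=41.36
t=4.05: D=18.43 R=30.68 S=15.32 P=5.88 M=41.01
t=4.86: D=18.59 R=31.81 S=16.43 P=5.75 M=40.65
t=5.67: D=18.74 R=32.96 S=17.55 P=5.61 M=40.29
t=6.48: D=18.89 R=34.11 S=18.68 P=5.47 M=39.93
t=7.29: D=19.04 R=35.28 S=19.82 P=5.34 M=39.57
At T=7.29: D=19.04 R=35.28 S=19.82 P=5.34 M=39.57; the largest is M.

Dominant species at T: M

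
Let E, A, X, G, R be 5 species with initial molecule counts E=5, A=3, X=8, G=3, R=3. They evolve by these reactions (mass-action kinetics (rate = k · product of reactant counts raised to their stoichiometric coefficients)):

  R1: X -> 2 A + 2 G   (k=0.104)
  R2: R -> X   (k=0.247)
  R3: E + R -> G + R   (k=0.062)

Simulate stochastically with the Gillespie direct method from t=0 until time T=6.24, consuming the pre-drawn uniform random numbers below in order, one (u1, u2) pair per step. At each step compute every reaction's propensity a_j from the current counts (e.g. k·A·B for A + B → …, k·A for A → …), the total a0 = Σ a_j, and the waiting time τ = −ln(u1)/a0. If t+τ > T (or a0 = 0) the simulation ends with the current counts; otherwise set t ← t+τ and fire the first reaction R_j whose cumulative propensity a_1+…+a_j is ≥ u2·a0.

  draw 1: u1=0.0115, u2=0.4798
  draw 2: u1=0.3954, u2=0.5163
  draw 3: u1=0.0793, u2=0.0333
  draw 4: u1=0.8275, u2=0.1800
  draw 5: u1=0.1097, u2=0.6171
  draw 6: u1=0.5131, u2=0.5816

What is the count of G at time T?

G at T = 7

t=0.000: E=5 A=3 X=8 G=3 R=3
Draw 1: a1=0.832, a2=0.741, a3=0.930, a0=2.503; τ=−ln(0.0115)/2.503=1.784 → t=1.784; u2·a0=0.4798·2.503=1.201; a1=0.832 < 1.201 ≤ a1+a2=1.573 → R2 fires; E=5 A=3 X=9 G=3 R=2
Draw 2: a1=0.936, a2=0.494, a3=0.620, a0=2.050; τ=−ln(0.3954)/2.050=0.453 → t=2.237; u2·a0=0.5163·2.050=1.058; a1=0.936 < 1.058 ≤ a1+a2=1.430 → R2 fires; E=5 A=3 X=10 G=3 R=1
Draw 3: a1=1.040, a2=0.247, a3=0.310, a0=1.597; τ=−ln(0.0793)/1.597=1.587 → t=3.824; u2·a0=0.0333·1.597=0.053 ≤ a1=1.040 → R1 fires; E=5 A=5 X=9 G=5 R=1
Draw 4: a1=0.936, a2=0.247, a3=0.310, a0=1.493; τ=−ln(0.8275)/1.493=0.127 → t=3.951; u2·a0=0.1800·1.493=0.269 ≤ a1=0.936 → R1 fires; E=5 A=7 X=8 G=7 R=1
Draw 5: a1=0.832, a2=0.247, a3=0.310, a0=1.389; τ=−ln(0.1097)/1.389=1.591 → t=5.542; u2·a0=0.6171·1.389=0.857; a1=0.832 < 0.857 ≤ a1+a2=1.079 → R2 fires; E=5 A=7 X=9 G=7 R=0
Draw 6: a1=0.936, a2=0.000, a3=0.000, a0=0.936; τ=−ln(0.5131)/0.936=0.713 → t=6.254 > T=6.24: stop.
Read off G at T=6.24: 7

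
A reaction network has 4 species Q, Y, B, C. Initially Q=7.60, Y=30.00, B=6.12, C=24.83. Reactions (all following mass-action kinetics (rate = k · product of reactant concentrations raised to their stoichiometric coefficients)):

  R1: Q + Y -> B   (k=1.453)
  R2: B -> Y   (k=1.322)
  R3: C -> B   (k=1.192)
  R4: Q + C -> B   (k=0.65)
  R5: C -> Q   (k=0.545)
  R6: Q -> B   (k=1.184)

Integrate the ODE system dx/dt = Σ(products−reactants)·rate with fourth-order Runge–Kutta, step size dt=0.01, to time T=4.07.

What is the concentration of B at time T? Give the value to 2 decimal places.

RK4 with dt=0.01: 407 steps to T=4.07. Trajectory (selected grid times):
t=0.00: Q=7.60 Y=30.00 B=6.12 C=24.83
t=0.45: Q=0.11 Y=31.07 B=16.39 C=9.93
t=0.90: Q=0.04 Y=38.36 B=12.95 C=4.45
t=1.36: Q=0.02 Y=44.20 B=8.82 C=1.99
t=1.81: Q=0.01 Y=48.12 B=5.65 C=0.91
t=2.26: Q=0.00 Y=50.63 B=3.48 C=0.41
t=2.71: Q=0.00 Y=52.18 B=2.08 C=0.19
t=3.17: Q=0.00 Y=53.13 B=1.21 C=0.09
t=3.62: Q=0.00 Y=53.67 B=0.70 C=0.04
t=4.07: Q=0.00 Y=53.98 B=0.40 C=0.02
Read off B at T=4.07: 0.40

B at T = 0.40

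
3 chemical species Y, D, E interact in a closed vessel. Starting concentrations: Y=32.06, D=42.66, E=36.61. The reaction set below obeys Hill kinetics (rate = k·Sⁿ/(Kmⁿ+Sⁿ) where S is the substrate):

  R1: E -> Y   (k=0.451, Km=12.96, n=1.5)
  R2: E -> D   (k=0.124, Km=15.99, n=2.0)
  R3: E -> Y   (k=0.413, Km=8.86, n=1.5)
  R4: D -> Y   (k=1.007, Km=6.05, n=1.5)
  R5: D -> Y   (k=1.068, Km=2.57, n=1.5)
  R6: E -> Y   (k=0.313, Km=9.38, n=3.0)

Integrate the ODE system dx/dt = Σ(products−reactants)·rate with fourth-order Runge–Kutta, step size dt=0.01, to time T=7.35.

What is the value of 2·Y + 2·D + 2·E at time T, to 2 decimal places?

Check how each reaction changes W = 2·Y + 2·D + 2·E (weight of products minus weight of reactants):
R1: E -> Y: (2·1) − (2·1) = 2 − 2 = 0
R2: E -> D: (2·1) − (2·1) = 2 − 2 = 0
R3: E -> Y: (2·1) − (2·1) = 2 − 2 = 0
R4: D -> Y: (2·1) − (2·1) = 2 − 2 = 0
R5: D -> Y: (2·1) − (2·1) = 2 − 2 = 0
R6: E -> Y: (2·1) − (2·1) = 2 − 2 = 0
Every reaction leaves W unchanged, so W is conserved and no simulation is needed: W(T) = W(0) = 2·32.06 + 2·42.66 + 2·36.61 = 222.66

Value at T = 222.66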